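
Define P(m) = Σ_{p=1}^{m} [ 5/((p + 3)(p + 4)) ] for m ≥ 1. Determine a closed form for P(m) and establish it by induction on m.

P(m) = 5m/(4(m + 4))

We claim P(m) = 5m/(4(m + 4)) for all m ≥ 1.
Base case (m = 1): P(1) = 1/4, and the closed form gives 1/4. They agree.
Inductive step: assume the claim holds for m = p, so P(p) = 5p/(4(p + 4)).
Then P(p+1) = P(p) + (5/((p + 4)(p + 5))) = (5p/(4(p + 4))) + (5/((p + 4)(p + 5))).
Simplifying, P(p+1) = 5(p + 1)/(4(p + 5)) = 5(p+1)/(4((p+1) + 4)),
which is the closed form with m = p+1.
Hence, by induction on m, the claim holds for every m ≥ 1.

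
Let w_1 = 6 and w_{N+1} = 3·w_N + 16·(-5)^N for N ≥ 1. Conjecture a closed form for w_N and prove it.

Computing the first terms: w_1 = 6, w_2 = -62, w_3 = 214. This suggests w_N = -2(-5)^N - 4·3^(N - 1).
For the base case N = 1: the formula gives 6 = 6 = w_1.
For the inductive step, assume it holds for an arbitrary i ≥ 1, so w_i = -2(-5)^i - 4·3^(i - 1).
Then w_{i+1} = 3·w_i + 16·(-5)^i = 3·(-2(-5)^i - 4·3^(i - 1)) + 16·(-5)^i = -2(-5)^(i + 1) - 4·3^i = -2(-5)^(i+1) - 4·3^((i+1) - 1),
which is the claimed formula at N = i+1.
By induction, the statement is established for all N ≥ 1.

w_N = -2(-5)^N - 4·3^(N - 1)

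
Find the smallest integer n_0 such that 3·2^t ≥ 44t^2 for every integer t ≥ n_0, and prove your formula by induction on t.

At t = 10: 3072 < 4400, so the inequality fails and n_0 ≥ 11. We prove 3·2^t ≥ 44t^2 for all t ≥ 11.
Base case (t = 11): 3·2^t = 6144 and 44t^2 = 5324, so 6144 ≥ 5324.
Suppose the result is true for t = j, so 3·2^j ≥ 44j^2.
Then 3·2^(j + 1) = 2·(3·2^j) ≥ 2·(44j^2).
Also, for j ≥ 11 we have 2·(44j^2) ≥ 44(j+1)^2, since 2 ≥ (1 + 1/j)^2 for all j ≥ 11.
Combining, 3·2^(j + 1) ≥ 44(j+1)^2.
By induction, the statement is established for all t ≥ 11.
Hence the smallest such n_0 is 11.

n_0 = 11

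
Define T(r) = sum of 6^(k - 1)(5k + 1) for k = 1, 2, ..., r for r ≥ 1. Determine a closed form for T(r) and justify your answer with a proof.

We claim T(r) = 6^r·r for all r ≥ 1.
For the base case r = 1: T(1) = 6, and the closed form gives 6. They agree.
Suppose the result is true for r = k, so T(k) = 6^k·k.
Then T(k+1) = T(k) + (6^k(5k + 6)) = (6^k·k) + (6^k(5k + 6)).
Simplifying, T(k+1) = 6^(k + 1)(k + 1) = 6^(k+1)·(k+1),
which is the closed form with r = k+1.
By induction, the statement is established for all r ≥ 1.

T(r) = 6^r·r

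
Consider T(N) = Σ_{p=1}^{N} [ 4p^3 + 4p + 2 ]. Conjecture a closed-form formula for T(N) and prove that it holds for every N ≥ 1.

We claim T(N) = N(N^3 + 2N^2 + 3N + 4) for all N ≥ 1.
For the base case N = 1: T(1) = 10, and the closed form gives 10. They agree.
Inductive step: assume the claim holds for N = p, so T(p) = p(p^3 + 2p^2 + 3p + 4).
Then T(p+1) = T(p) + (4p + 4(p + 1)^3 + 6) = (p(p^3 + 2p^2 + 3p + 4)) + (4p + 4(p + 1)^3 + 6).
Simplifying, T(p+1) = (p + 1)(p^3 + 5p^2 + 10p + 10) = (p+1)((p+1)^3 + 2(p+1)^2 + 3(p+1) + 4),
which is the closed form with N = p+1.
This completes the induction.

T(N) = N(N^3 + 2N^2 + 3N + 4)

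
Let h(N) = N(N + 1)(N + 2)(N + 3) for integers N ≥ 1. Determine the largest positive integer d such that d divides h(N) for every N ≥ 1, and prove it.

d = 24

Computing the first values: h(1) = 24 and h(2) = 120; gcd(24, 120) = 24, so d ≤ 24.
We prove 24 | N(N + 1)(N + 2)(N + 3) for all N ≥ 1 by induction on N.
When N = 1: h(1) = 24 = 24·(1), so 24 | h(1).
For the inductive step, assume it holds for an arbitrary p ≥ 1, i.e. 24 | h(p). Then
h(p+1) − h(p) = (p+1)·(p+2)·(p+3)·(p+4) − p·(p+1)·(p+2)·(p+3) = (p+1)·(p+2)·(p+3)·[(p+4) − p] = 4·(p+1)·(p+2)·(p+3). The product of 3 consecutive integers is divisible by (3)! = 6, so h(p+1) − h(p) is divisible by 4·6 = 24. By the inductive hypothesis 24 | h(p), hence 24 | h(p+1).
Hence, by induction on N, the claim holds for every N ≥ 1.
Therefore the largest such d is 24.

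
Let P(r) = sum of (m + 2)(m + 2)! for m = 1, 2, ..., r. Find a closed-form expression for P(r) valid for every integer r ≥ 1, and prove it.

We claim P(r) = (r + 3)! - 6 for all r ≥ 1.
Base case (r = 1): P(1) = 18, and the closed form gives 18. They agree.
Inductive step: suppose the statement holds for some m ≥ 1, so P(m) = (m + 3)! - 6.
Then P(m+1) = P(m) + ((m + 3)(m + 3)!) = ((m + 3)! - 6) + ((m + 3)(m + 3)!).
Simplifying, P(m+1) = ((m+1) + 3)! - 6,
which is the closed form with r = m+1.
This completes the induction.

P(r) = (r + 3)! - 6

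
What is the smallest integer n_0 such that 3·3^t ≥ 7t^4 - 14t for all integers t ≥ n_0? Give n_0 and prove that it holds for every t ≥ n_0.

At t = 8: 19683 < 28560, so the inequality fails and n_0 ≥ 9. We prove 3·3^t ≥ 7t^4 - 14t for all t ≥ 9.
Base step (t = 9): 3·3^t = 59049 and 7t^4 - 14t = 45801, so 59049 ≥ 45801.
Inductive step: suppose the statement holds for some m ≥ 9, so 3·3^m ≥ 7m^4 - 14m.
Then 3·3^(m + 1) = 3·(3·3^m) ≥ 3·(7m^4 - 14m).
Also, for m ≥ 9 we have 3·(7m^4 - 14m) ≥ 7(m+1)^4 - 14(m+1), since 3·(7m^4 - 14m) − (7(m+1)^4 - 14(m+1)) = 14m^4 - 28m^3 - 42m^2 - 56m + 7, which is nonnegative for all m ≥ 9.
Combining, 3·3^(m + 1) ≥ 7(m+1)^4 - 14(m+1).
By induction, the statement is established for all t ≥ 9.
Hence the smallest such n_0 is 9.

n_0 = 9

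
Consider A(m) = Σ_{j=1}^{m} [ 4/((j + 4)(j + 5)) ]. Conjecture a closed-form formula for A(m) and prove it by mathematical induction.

A(m) = 4m/(5(m + 5))

We claim A(m) = 4m/(5(m + 5)) for all m ≥ 1.
For the base case m = 1: A(1) = 2/15, and the closed form gives 2/15. They agree.
Inductive step: suppose the statement holds for some j ≥ 1, so A(j) = 4j/(5(j + 5)).
Then A(j+1) = A(j) + (4/((j + 5)(j + 6))) = (4j/(5(j + 5))) + (4/((j + 5)(j + 6))).
Simplifying, A(j+1) = 4(j + 1)/(5(j + 6)) = 4(j+1)/(5((j+1) + 5)),
which is the closed form with m = j+1.
Hence, by induction on m, the claim holds for every m ≥ 1.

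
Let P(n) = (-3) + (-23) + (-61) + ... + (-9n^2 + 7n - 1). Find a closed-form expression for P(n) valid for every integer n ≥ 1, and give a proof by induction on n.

P(n) = -n(3n^2 + n - 1)

We claim P(n) = -n(3n^2 + n - 1) for all n ≥ 1.
Base step (n = 1): P(1) = -3, and the closed form gives -3. They agree.
For the inductive step, assume it holds for an arbitrary r ≥ 1, so P(r) = r(-3r^2 - r + 1).
Then P(r+1) = P(r) + (7r - 9(r + 1)^2 + 6) = (r(-3r^2 - r + 1)) + (7r - 9(r + 1)^2 + 6).
Simplifying, P(r+1) = -(r + 1)(3r^2 + 7r + 3) = -(r+1)(3(r+1)^2 + (r+1) - 1),
which is the closed form with n = r+1.
By induction, the statement is established for all n ≥ 1.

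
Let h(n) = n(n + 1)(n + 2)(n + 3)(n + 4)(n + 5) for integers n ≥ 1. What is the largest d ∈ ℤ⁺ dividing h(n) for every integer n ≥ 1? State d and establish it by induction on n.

d = 720

Computing the first values: h(1) = 720 and h(2) = 5040; gcd(720, 5040) = 720, so d ≤ 720.
We prove 720 | n(n + 1)(n + 2)(n + 3)(n + 4)(n + 5) for all n ≥ 1 by induction on n.
Base step (n = 1): h(1) = 720 = 720·(1), so 720 | h(1).
Inductive step: suppose the statement holds for some r ≥ 1, i.e. 720 | h(r). Then
h(r+1) − h(r) = (r+1)·(r+2)·(r+3)·(r+4)·(r+5)·(r+6) − r·(r+1)·(r+2)·(r+3)·(r+4)·(r+5) = (r+1)·(r+2)·(r+3)·(r+4)·(r+5)·[(r+6) − r] = 6·(r+1)·(r+2)·(r+3)·(r+4)·(r+5). The product of 5 consecutive integers is divisible by (5)! = 120, so h(r+1) − h(r) is divisible by 6·120 = 720. By the inductive hypothesis 720 | h(r), hence 720 | h(r+1).
This completes the induction.
Therefore the largest such d is 720.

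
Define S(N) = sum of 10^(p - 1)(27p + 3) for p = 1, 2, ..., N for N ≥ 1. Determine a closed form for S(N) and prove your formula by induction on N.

S(N) = 3·10^N·N

We claim S(N) = 3·10^N·N for all N ≥ 1.
When N = 1: S(1) = 30, and the closed form gives 30. They agree.
For the inductive step, assume it holds for an arbitrary p ≥ 1, so S(p) = 3·10^p·p.
Then S(p+1) = S(p) + (10^p(27p + 30)) = (3·10^p·p) + (10^p(27p + 30)).
Simplifying, S(p+1) = 30·10^p(p + 1) = 3·10^(p+1)·(p+1),
which is the closed form with N = p+1.
By the principle of mathematical induction, the result holds for all N ≥ 1.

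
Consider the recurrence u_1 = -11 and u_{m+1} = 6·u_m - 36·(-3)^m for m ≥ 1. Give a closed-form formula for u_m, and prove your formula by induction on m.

u_m = 4(-3)^m + 6^(m - 1)

Computing the first terms: u_1 = -11, u_2 = 42, u_3 = -72. This suggests u_m = 4(-3)^m + 6^(m - 1).
Base case (m = 1): the formula gives -11 = -11 = u_1.
Inductive step: suppose the statement holds for some p ≥ 1, so u_p = 4(-3)^p + 6^(p - 1).
Then u_{p+1} = 6·u_p - 36·(-3)^p = 6·(4(-3)^p + 6^(p - 1)) - 36·(-3)^p = 4(-3)^(p + 1) + 6^p = 4(-3)^(p+1) + 6^((p+1) - 1),
which is the claimed formula at m = p+1.
By induction, the statement is established for all m ≥ 1.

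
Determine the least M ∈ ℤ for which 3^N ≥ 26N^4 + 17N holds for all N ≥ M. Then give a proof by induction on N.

At N = 12: 531441 < 539340, so the inequality fails and M ≥ 13. We prove 3^N ≥ 26N^4 + 17N for all N ≥ 13.
When N = 13: 3^N = 1594323 and 26N^4 + 17N = 742807, so 1594323 ≥ 742807.
Inductive step: suppose the statement holds for some m ≥ 13, so 3^m ≥ 26m^4 + 17m.
Then 3^(m + 1) = 3·(3^m) ≥ 3·(26m^4 + 17m).
Also, for m ≥ 13 we have 3·(26m^4 + 17m) ≥ 26(m+1)^4 + 17(m+1), since 3·(26m^4 + 17m) − (26(m+1)^4 + 17(m+1)) = 52m^4 - 104m^3 - 156m^2 - 70m - 43, which is nonnegative for all m ≥ 13.
Combining, 3^(m + 1) ≥ 26(m+1)^4 + 17(m+1).
By the principle of mathematical induction, the result holds for all N ≥ 13.
Hence the smallest such M is 13.

M = 13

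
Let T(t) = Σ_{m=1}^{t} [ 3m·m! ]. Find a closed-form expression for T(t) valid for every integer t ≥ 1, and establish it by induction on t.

We claim T(t) = 3(t + 1)! - 3 for all t ≥ 1.
For the base case t = 1: T(1) = 3, and the closed form gives 3. They agree.
Suppose the result is true for t = m, so T(m) = 3(m + 1)! - 3.
Then T(m+1) = T(m) + (3(m + 1)(m + 1)!) = (3(m + 1)! - 3) + (3(m + 1)(m + 1)!).
Simplifying, T(m+1) = 3((m+1) + 1)! - 3,
which is the closed form with t = m+1.
By the principle of mathematical induction, the result holds for all t ≥ 1.

T(t) = 3(t + 1)! - 3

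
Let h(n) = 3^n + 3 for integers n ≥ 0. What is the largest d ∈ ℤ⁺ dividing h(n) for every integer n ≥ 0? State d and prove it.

d = 2

Computing the first values: h(0) = 4 and h(1) = 6; gcd(4, 6) = 2, so d ≤ 2.
We prove 2 | 3^n + 3 for all n ≥ 0 by induction on n.
For the base case n = 0: h(0) = 4 = 2·(2), so 2 | h(0).
Inductive step: assume the claim holds for n = m, i.e. 2 | h(m). Then
h(m+1) = 3^(m+1) + 3 = 3·(3^m + 3) - 6 = 3·h(m) - 6. The first term is divisible by 2 by the inductive hypothesis, and -6 is divisible by 2. Hence 2 | h(m+1).
By the principle of mathematical induction, the result holds for all n ≥ 0.
Therefore the largest such d is 2.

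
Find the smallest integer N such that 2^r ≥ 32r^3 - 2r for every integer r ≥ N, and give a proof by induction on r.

N = 18

At r = 17: 131072 < 157182, so the inequality fails and N ≥ 18. We prove 2^r ≥ 32r^3 - 2r for all r ≥ 18.
For the base case r = 18: 2^r = 262144 and 32r^3 - 2r = 186588, so 262144 ≥ 186588.
Inductive step: suppose the statement holds for some p ≥ 18, so 2^p ≥ 32p^3 - 2p.
Then 2^(p + 1) = 2·(2^p) ≥ 2·(32p^3 - 2p).
Also, for p ≥ 18 we have 2·(32p^3 - 2p) ≥ 32(p+1)^3 - 2(p+1), since 2·(32p^3 - 2p) − (32(p+1)^3 - 2(p+1)) = 32p^3 - 96p^2 - 98p - 30, which is nonnegative for all p ≥ 18.
Combining, 2^(p + 1) ≥ 32(p+1)^3 - 2(p+1).
By induction, the statement is established for all r ≥ 18.
Hence the smallest such N is 18.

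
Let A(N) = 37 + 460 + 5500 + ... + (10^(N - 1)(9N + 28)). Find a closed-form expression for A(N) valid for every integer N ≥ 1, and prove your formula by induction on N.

A(N) = 10^N(N + 3) - 3

We claim A(N) = 10^N(N + 3) - 3 for all N ≥ 1.
When N = 1: A(1) = 37, and the closed form gives 37. They agree.
For the inductive step, assume it holds for an arbitrary i ≥ 1, so A(i) = 10^i(i + 3) - 3.
Then A(i+1) = A(i) + (10^i(9i + 37)) = (10^i(i + 3) - 3) + (10^i(9i + 37)).
Simplifying, A(i+1) = 10·10^i·i + 40·10^i - 3 = 10^(i+1)((i+1) + 3) - 3,
which is the closed form with N = i+1.
By induction, the statement is established for all N ≥ 1.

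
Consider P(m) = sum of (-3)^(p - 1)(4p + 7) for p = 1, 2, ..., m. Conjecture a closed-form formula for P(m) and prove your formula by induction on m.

P(m) = -(-3)^m(m + 2) + 2

We claim P(m) = -(-3)^m(m + 2) + 2 for all m ≥ 1.
Base step (m = 1): P(1) = 11, and the closed form gives 11. They agree.
Suppose the result is true for m = p, so P(p) = -(-3)^p(p + 2) + 2.
Then P(p+1) = P(p) + ((-3)^p(4p + 11)) = (-(-3)^p(p + 2) + 2) + ((-3)^p(4p + 11)).
Simplifying, P(p+1) = -(-3)^(p + 1)p + (-3)^(p + 2) + 2 = -(-3)^(p+1)((p+1) + 2) + 2,
which is the closed form with m = p+1.
By induction, the statement is established for all m ≥ 1.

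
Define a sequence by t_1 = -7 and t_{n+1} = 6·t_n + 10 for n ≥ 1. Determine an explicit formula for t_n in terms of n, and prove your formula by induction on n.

t_n = -5·6^(n - 1) - 2

Computing the first terms: t_1 = -7, t_2 = -32, t_3 = -182. This suggests t_n = -5·6^(n - 1) - 2.
When n = 1: the formula gives -7 = -7 = t_1.
Suppose the result is true for n = m, so t_m = -5·6^(m - 1) - 2.
Then t_{m+1} = 6·t_m + 10 = 6·(-5·6^(m - 1) - 2) + 10 = -5·6^m - 2 = -5·6^((m+1) - 1) - 2,
which is the claimed formula at n = m+1.
Hence, by induction on n, the claim holds for every n ≥ 1.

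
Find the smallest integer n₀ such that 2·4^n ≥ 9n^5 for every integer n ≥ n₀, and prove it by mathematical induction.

n₀ = 10

At n = 9: 524288 < 531441, so the inequality fails and n₀ ≥ 10. We prove 2·4^n ≥ 9n^5 for all n ≥ 10.
When n = 10: 2·4^n = 2097152 and 9n^5 = 900000, so 2097152 ≥ 900000.
Inductive step: assume the claim holds for n = r, so 2·4^r ≥ 9r^5.
Then 2·4^(r + 1) = 4·(2·4^r) ≥ 4·(9r^5).
Also, for r ≥ 10 we have 4·(9r^5) ≥ 9(r+1)^5, since 4 ≥ (1 + 1/r)^5 for all r ≥ 10.
Combining, 2·4^(r + 1) ≥ 9(r+1)^5.
By the principle of mathematical induction, the result holds for all n ≥ 10.
Hence the smallest such n₀ is 10.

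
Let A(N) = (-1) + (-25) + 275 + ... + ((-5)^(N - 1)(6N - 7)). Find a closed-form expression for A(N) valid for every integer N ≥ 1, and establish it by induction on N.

We claim A(N) = (-5)^N(-N + 1) - 1 for all N ≥ 1.
When N = 1: A(1) = -1, and the closed form gives -1. They agree.
Inductive step: assume the claim holds for N = r, so A(r) = (-5)^r(-r + 1) - 1.
Then A(r+1) = A(r) + ((-5)^r(6r - 1)) = ((-5)^r(-r + 1) - 1) + ((-5)^r(6r - 1)).
Simplifying, A(r+1) = 5(-5)^r·r - 1 = (-5)^(r+1)(-(r+1) + 1) - 1,
which is the closed form with N = r+1.
By induction, the statement is established for all N ≥ 1.

A(N) = (-5)^N(-N + 1) - 1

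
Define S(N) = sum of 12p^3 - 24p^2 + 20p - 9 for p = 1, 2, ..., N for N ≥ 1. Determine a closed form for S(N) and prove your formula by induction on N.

S(N) = N(3N^3 - 2N^2 + N - 3)

We claim S(N) = N(3N^3 - 2N^2 + N - 3) for all N ≥ 1.
Base step (N = 1): S(1) = -1, and the closed form gives -1. They agree.
Suppose the result is true for N = p, so S(p) = p(3p^3 - 2p^2 + p - 3).
Then S(p+1) = S(p) + (12p^3 + 12p^2 + 8p - 1) = (p(3p^3 - 2p^2 + p - 3)) + (12p^3 + 12p^2 + 8p - 1).
Simplifying, S(p+1) = (p + 1)(3p^3 + 7p^2 + 6p - 1) = (p+1)(3(p+1)^3 - 2(p+1)^2 + (p+1) - 3),
which is the closed form with N = p+1.
By induction, the statement is established for all N ≥ 1.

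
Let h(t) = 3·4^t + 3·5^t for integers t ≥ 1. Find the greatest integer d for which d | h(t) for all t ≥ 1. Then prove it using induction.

Computing the first values: h(1) = 27 and h(2) = 123; gcd(27, 123) = 3, so d ≤ 3.
We prove 3 | 3·4^t + 3·5^t for all t ≥ 1 by induction on t.
Base case (t = 1): h(1) = 27 = 3·(9), so 3 | h(1).
For the inductive step, assume it holds for an arbitrary j ≥ 1, i.e. 3 | h(j). Then
h(j+1) − 5·h(j) = (3·4^(j+1) + 3·5^(j+1)) − 5·(3·4^j + 3·5^j) = (3)·4^j·(4 − 5) = (-3)·4^j. Since 3 | h(j) by the inductive hypothesis, 3 | 5·h(j); and 3 | -3 since -3 = 3·-1. Therefore 3 | h(j+1).
By the principle of mathematical induction, the result holds for all t ≥ 1.
Therefore the largest such d is 3.

d = 3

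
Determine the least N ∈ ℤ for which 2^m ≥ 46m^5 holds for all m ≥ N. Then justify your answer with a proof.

N = 31

At m = 30: 1073741824 < 1117800000, so the inequality fails and N ≥ 31. We prove 2^m ≥ 46m^5 for all m ≥ 31.
Base step (m = 31): 2^m = 2147483648 and 46m^5 = 1316940946, so 2147483648 ≥ 1316940946.
Inductive step: suppose the statement holds for some p ≥ 31, so 2^p ≥ 46p^5.
Then 2^(p + 1) = 2·(2^p) ≥ 2·(46p^5).
Also, for p ≥ 31 we have 2·(46p^5) ≥ 46(p+1)^5, since 2 ≥ (1 + 1/p)^5 for all p ≥ 31.
Combining, 2^(p + 1) ≥ 46(p+1)^5.
This completes the induction.
Hence the smallest such N is 31.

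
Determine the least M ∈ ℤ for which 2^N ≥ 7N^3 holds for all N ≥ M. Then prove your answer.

At N = 14: 16384 < 19208, so the inequality fails and M ≥ 15. We prove 2^N ≥ 7N^3 for all N ≥ 15.
When N = 15: 2^N = 32768 and 7N^3 = 23625, so 32768 ≥ 23625.
For the inductive step, assume it holds for an arbitrary j ≥ 15, so 2^j ≥ 7j^3.
Then 2^(j + 1) = 2·(2^j) ≥ 2·(7j^3).
Also, for j ≥ 15 we have 2·(7j^3) ≥ 7(j+1)^3, since 2 ≥ (1 + 1/j)^3 for all j ≥ 15.
Combining, 2^(j + 1) ≥ 7(j+1)^3.
By the principle of mathematical induction, the result holds for all N ≥ 15.
Hence the smallest such M is 15.

M = 15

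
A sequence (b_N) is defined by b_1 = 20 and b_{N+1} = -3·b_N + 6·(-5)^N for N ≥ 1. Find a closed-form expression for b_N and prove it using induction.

b_N = 5(-3)^(N - 1) - 3(-5)^N

Computing the first terms: b_1 = 20, b_2 = -90, b_3 = 420. This suggests b_N = 5(-3)^(N - 1) - 3(-5)^N.
For the base case N = 1: the formula gives 20 = 20 = b_1.
Inductive step: assume the claim holds for N = p, so b_p = 5(-3)^(p - 1) - 3(-5)^p.
Then b_{p+1} = -3·b_p + 6·(-5)^p = -3·(5(-3)^(p - 1) - 3(-5)^p) + 6·(-5)^p = 5(-3)^p - 3(-5)^(p + 1) = 5(-3)^((p+1) - 1) - 3(-5)^(p+1),
which is the claimed formula at N = p+1.
Hence, by induction on N, the claim holds for every N ≥ 1.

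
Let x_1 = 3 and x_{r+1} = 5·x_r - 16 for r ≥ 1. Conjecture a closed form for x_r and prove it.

x_r = -5^(r - 1) + 4

Computing the first terms: x_1 = 3, x_2 = -1, x_3 = -21. This suggests x_r = -5^(r - 1) + 4.
Base step (r = 1): the formula gives 3 = 3 = x_1.
For the inductive step, assume it holds for an arbitrary p ≥ 1, so x_p = -5^(p - 1) + 4.
Then x_{p+1} = 5·x_p - 16 = 5·(-5^(p - 1) + 4) - 16 = -5^p + 4 = -5^((p+1) - 1) + 4,
which is the claimed formula at r = p+1.
This completes the induction.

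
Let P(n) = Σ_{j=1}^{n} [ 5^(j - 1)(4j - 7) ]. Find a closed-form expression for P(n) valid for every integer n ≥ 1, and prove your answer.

P(n) = 5^n(n - 2) + 2

We claim P(n) = 5^n(n - 2) + 2 for all n ≥ 1.
Base case (n = 1): P(1) = -3, and the closed form gives -3. They agree.
Inductive step: suppose the statement holds for some j ≥ 1, so P(j) = 5^j(j - 2) + 2.
Then P(j+1) = P(j) + (5^j(4j - 3)) = (5^j(j - 2) + 2) + (5^j(4j - 3)).
Simplifying, P(j+1) = 5^(j + 1)j - 5^(j + 1) + 2 = 5^(j+1)((j+1) - 2) + 2,
which is the closed form with n = j+1.
Hence, by induction on n, the claim holds for every n ≥ 1.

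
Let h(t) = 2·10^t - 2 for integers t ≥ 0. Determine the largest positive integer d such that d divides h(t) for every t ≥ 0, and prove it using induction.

Computing the first values: h(0) = 0 and h(1) = 18; gcd(0, 18) = 18, so d ≤ 18.
We prove 18 | 2·10^t - 2 for all t ≥ 0 by induction on t.
Base case (t = 0): h(0) = 0 = 18·(0), so 18 | h(0).
Suppose the result is true for t = r, i.e. 18 | h(r). Then
h(r+1) = 2·10^(r+1) - 2 = 10·(2·10^r - 2) + 18 = 10·h(r) + 18. The first term is divisible by 18 by the inductive hypothesis, and 18 is divisible by 18. Hence 18 | h(r+1).
By the principle of mathematical induction, the result holds for all t ≥ 0.
Therefore the largest such d is 18.

d = 18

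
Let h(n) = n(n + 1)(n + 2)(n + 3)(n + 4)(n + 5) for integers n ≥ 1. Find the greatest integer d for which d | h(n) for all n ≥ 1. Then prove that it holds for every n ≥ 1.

d = 720

Computing the first values: h(1) = 720 and h(2) = 5040; gcd(720, 5040) = 720, so d ≤ 720.
We prove 720 | n(n + 1)(n + 2)(n + 3)(n + 4)(n + 5) for all n ≥ 1 by induction on n.
Base case (n = 1): h(1) = 720 = 720·(1), so 720 | h(1).
For the inductive step, assume it holds for an arbitrary m ≥ 1, i.e. 720 | h(m). Then
h(m+1) − h(m) = (m+1)·(m+2)·(m+3)·(m+4)·(m+5)·(m+6) − m·(m+1)·(m+2)·(m+3)·(m+4)·(m+5) = (m+1)·(m+2)·(m+3)·(m+4)·(m+5)·[(m+6) − m] = 6·(m+1)·(m+2)·(m+3)·(m+4)·(m+5). The product of 5 consecutive integers is divisible by (5)! = 120, so h(m+1) − h(m) is divisible by 6·120 = 720. By the inductive hypothesis 720 | h(m), hence 720 | h(m+1).
Hence, by induction on n, the claim holds for every n ≥ 1.
Therefore the largest such d is 720.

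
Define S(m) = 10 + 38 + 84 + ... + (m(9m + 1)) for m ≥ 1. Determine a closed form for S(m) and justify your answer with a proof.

We claim S(m) = m(m + 1)(3m + 2) for all m ≥ 1.
Base case (m = 1): S(1) = 10, and the closed form gives 10. They agree.
Inductive step: assume the claim holds for m = p, so S(p) = p(3p^2 + 5p + 2).
Then S(p+1) = S(p) + ((p + 1)(9p + 10)) = (p(3p^2 + 5p + 2)) + ((p + 1)(9p + 10)).
Simplifying, S(p+1) = (p + 1)(p + 2)(3p + 5) = (p+1)((p+1) + 1)(3(p+1) + 2),
which is the closed form with m = p+1.
By the principle of mathematical induction, the result holds for all m ≥ 1.

S(m) = m(m + 1)(3m + 2)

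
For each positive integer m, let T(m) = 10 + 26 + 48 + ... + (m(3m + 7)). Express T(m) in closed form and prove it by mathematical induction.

We claim T(m) = m(m + 1)(m + 4) for all m ≥ 1.
Base step (m = 1): T(1) = 10, and the closed form gives 10. They agree.
Inductive step: assume the claim holds for m = k, so T(k) = k(k^2 + 5k + 4).
Then T(k+1) = T(k) + ((k + 1)(3k + 10)) = (k(k^2 + 5k + 4)) + ((k + 1)(3k + 10)).
Simplifying, T(k+1) = (k + 1)(k + 2)(k + 5) = (k+1)((k+1) + 1)((k+1) + 4),
which is the closed form with m = k+1.
By induction, the statement is established for all m ≥ 1.

T(m) = m(m + 1)(m + 4)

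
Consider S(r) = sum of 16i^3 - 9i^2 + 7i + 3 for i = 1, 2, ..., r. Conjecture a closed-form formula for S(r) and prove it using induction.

S(r) = r(4r^3 + 5r^2 + 3r + 5)

We claim S(r) = r(4r^3 + 5r^2 + 3r + 5) for all r ≥ 1.
Base case (r = 1): S(1) = 17, and the closed form gives 17. They agree.
For the inductive step, assume it holds for an arbitrary i ≥ 1, so S(i) = i(4i^3 + 5i^2 + 3i + 5).
Then S(i+1) = S(i) + (16i^3 + 39i^2 + 37i + 17) = (i(4i^3 + 5i^2 + 3i + 5)) + (16i^3 + 39i^2 + 37i + 17).
Simplifying, S(i+1) = (i + 1)(4i^3 + 17i^2 + 25i + 17) = (i+1)(4(i+1)^3 + 5(i+1)^2 + 3(i+1) + 5),
which is the closed form with r = i+1.
Hence, by induction on r, the claim holds for every r ≥ 1.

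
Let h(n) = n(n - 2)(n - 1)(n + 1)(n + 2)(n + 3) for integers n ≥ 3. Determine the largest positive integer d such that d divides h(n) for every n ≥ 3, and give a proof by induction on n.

Computing the first values: h(3) = 720 and h(4) = 5040; gcd(720, 5040) = 720, so d ≤ 720.
We prove 720 | n(n - 2)(n - 1)(n + 1)(n + 2)(n + 3) for all n ≥ 3 by induction on n.
Base case (n = 3): h(3) = 720 = 720·(1), so 720 | h(3).
Inductive step: suppose the statement holds for some r ≥ 3, i.e. 720 | h(r). Then
h(r+1) − h(r) = (r-1)·r·(r+1)·(r+2)·(r+3)·(r+4) − (r-2)·(r-1)·r·(r+1)·(r+2)·(r+3) = (r-1)·r·(r+1)·(r+2)·(r+3)·[(r+4) − (r-2)] = 6·(r-1)·r·(r+1)·(r+2)·(r+3). The product of 5 consecutive integers is divisible by (5)! = 120, so h(r+1) − h(r) is divisible by 6·120 = 720. By the inductive hypothesis 720 | h(r), hence 720 | h(r+1).
By induction, the statement is established for all n ≥ 3.
Therefore the largest such d is 720.

d = 720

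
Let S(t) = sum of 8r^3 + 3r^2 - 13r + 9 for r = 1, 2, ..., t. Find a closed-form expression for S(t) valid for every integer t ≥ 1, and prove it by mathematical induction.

S(t) = t(2t^3 + 5t^2 - 3t + 3)

We claim S(t) = t(2t^3 + 5t^2 - 3t + 3) for all t ≥ 1.
Base case (t = 1): S(1) = 7, and the closed form gives 7. They agree.
Inductive step: assume the claim holds for t = r, so S(r) = r(2r^3 + 5r^2 - 3r + 3).
Then S(r+1) = S(r) + (8r^3 + 27r^2 + 17r + 7) = (r(2r^3 + 5r^2 - 3r + 3)) + (8r^3 + 27r^2 + 17r + 7).
Simplifying, S(r+1) = (r + 1)(2r^3 + 11r^2 + 13r + 7) = (r+1)(2(r+1)^3 + 5(r+1)^2 - 3(r+1) + 3),
which is the closed form with t = r+1.
By induction, the statement is established for all t ≥ 1.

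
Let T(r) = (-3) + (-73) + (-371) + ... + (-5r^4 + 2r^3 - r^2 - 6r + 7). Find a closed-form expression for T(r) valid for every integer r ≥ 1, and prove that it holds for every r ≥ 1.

T(r) = -r(r^4 + 2r^3 + r^2 + 3r - 4)

We claim T(r) = -r(r^4 + 2r^3 + r^2 + 3r - 4) for all r ≥ 1.
When r = 1: T(1) = -3, and the closed form gives -3. They agree.
Inductive step: assume the claim holds for r = j, so T(j) = j(-j^4 - 2j^3 - j^2 - 3j + 4).
Then T(j+1) = T(j) + (-5j^4 - 18j^3 - 25j^2 - 22j - 3) = (j(-j^4 - 2j^3 - j^2 - 3j + 4)) + (-5j^4 - 18j^3 - 25j^2 - 22j - 3).
Simplifying, T(j+1) = -(j + 1)(j^4 + 6j^3 + 13j^2 + 15j + 3) = -(j+1)((j+1)^4 + 2(j+1)^3 + (j+1)^2 + 3(j+1) - 4),
which is the closed form with r = j+1.
By the principle of mathematical induction, the result holds for all r ≥ 1.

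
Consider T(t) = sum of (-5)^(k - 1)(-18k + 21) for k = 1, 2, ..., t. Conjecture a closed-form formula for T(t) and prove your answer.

We claim T(t) = 3(-5)^t(t - 1) + 3 for all t ≥ 1.
Base case (t = 1): T(1) = 3, and the closed form gives 3. They agree.
Suppose the result is true for t = k, so T(k) = 3(-5)^k(k - 1) + 3.
Then T(k+1) = T(k) + ((-5)^k(-18k + 3)) = (3(-5)^k(k - 1) + 3) + ((-5)^k(-18k + 3)).
Simplifying, T(k+1) = -15(-5)^k·k + 3 = 3(-5)^(k+1)((k+1) - 1) + 3,
which is the closed form with t = k+1.
Hence, by induction on t, the claim holds for every t ≥ 1.

T(t) = 3(-5)^t(t - 1) + 3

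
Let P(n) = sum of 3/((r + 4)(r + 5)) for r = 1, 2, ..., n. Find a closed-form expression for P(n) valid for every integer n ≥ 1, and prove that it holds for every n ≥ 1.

P(n) = 3n/(5(n + 5))

We claim P(n) = 3n/(5(n + 5)) for all n ≥ 1.
For the base case n = 1: P(1) = 1/10, and the closed form gives 1/10. They agree.
For the inductive step, assume it holds for an arbitrary r ≥ 1, so P(r) = 3r/(5(r + 5)).
Then P(r+1) = P(r) + (3/((r + 5)(r + 6))) = (3r/(5(r + 5))) + (3/((r + 5)(r + 6))).
Simplifying, P(r+1) = 3(r + 1)/(5(r + 6)) = 3(r+1)/(5((r+1) + 5)),
which is the closed form with n = r+1.
By induction, the statement is established for all n ≥ 1.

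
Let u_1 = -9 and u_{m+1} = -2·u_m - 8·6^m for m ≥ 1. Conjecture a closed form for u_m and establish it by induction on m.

u_m = -3(-2)^(m - 1) - 6^m

Computing the first terms: u_1 = -9, u_2 = -30, u_3 = -228. This suggests u_m = -3(-2)^(m - 1) - 6^m.
Base step (m = 1): the formula gives -9 = -9 = u_1.
For the inductive step, assume it holds for an arbitrary k ≥ 1, so u_k = -3(-2)^(k - 1) - 6^k.
Then u_{k+1} = -2·u_k - 8·6^k = -2·(-3(-2)^(k - 1) - 6^k) - 8·6^k = -3(-2)^k - 6^(k + 1) = -3(-2)^((k+1) - 1) - 6^(k+1),
which is the claimed formula at m = k+1.
By the principle of mathematical induction, the result holds for all m ≥ 1.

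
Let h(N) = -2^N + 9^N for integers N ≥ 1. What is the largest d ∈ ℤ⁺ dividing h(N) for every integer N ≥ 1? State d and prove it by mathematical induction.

d = 7

Computing the first values: h(1) = 7 and h(2) = 77; gcd(7, 77) = 7, so d ≤ 7.
We prove 7 | -2^N + 9^N for all N ≥ 1 by induction on N.
Base case (N = 1): h(1) = 7 = 7·(1), so 7 | h(1).
Suppose the result is true for N = m, i.e. 7 | h(m). Then
9^{m+1} − 2^{m+1} = 9·9^m − 2·2^m = 9·(9^m − 2^m) + (7)·2^m. The first term is divisible by 7 by the inductive hypothesis, and the second term (7)·2^m is divisible by 7 since 7 | 7. Hence 7 | h(m+1).
By the principle of mathematical induction, the result holds for all N ≥ 1.
Therefore the largest such d is 7.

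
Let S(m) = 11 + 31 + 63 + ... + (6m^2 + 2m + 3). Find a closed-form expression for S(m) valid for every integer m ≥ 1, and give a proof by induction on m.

S(m) = m(2m^2 + 4m + 5)

We claim S(m) = m(2m^2 + 4m + 5) for all m ≥ 1.
Base step (m = 1): S(1) = 11, and the closed form gives 11. They agree.
Inductive step: suppose the statement holds for some i ≥ 1, so S(i) = i(2i^2 + 4i + 5).
Then S(i+1) = S(i) + (6i^2 + 14i + 11) = (i(2i^2 + 4i + 5)) + (6i^2 + 14i + 11).
Simplifying, S(i+1) = (i + 1)(2i^2 + 8i + 11) = (i+1)(2(i+1)^2 + 4(i+1) + 5),
which is the closed form with m = i+1.
By the principle of mathematical induction, the result holds for all m ≥ 1.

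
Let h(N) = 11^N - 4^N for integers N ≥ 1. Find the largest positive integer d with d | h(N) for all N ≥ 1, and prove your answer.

Computing the first values: h(1) = 7 and h(2) = 105; gcd(7, 105) = 7, so d ≤ 7.
We prove 7 | 11^N - 4^N for all N ≥ 1 by induction on N.
Base step (N = 1): h(1) = 7 = 7·(1), so 7 | h(1).
Inductive step: suppose the statement holds for some r ≥ 1, i.e. 7 | h(r). Then
11^{r+1} − 4^{r+1} = 11·11^r − 4·4^r = 11·(11^r − 4^r) + (7)·4^r. The first term is divisible by 7 by the inductive hypothesis, and the second term (7)·4^r is divisible by 7 since 7 | 7. Hence 7 | h(r+1).
This completes the induction.
Therefore the largest such d is 7.

d = 7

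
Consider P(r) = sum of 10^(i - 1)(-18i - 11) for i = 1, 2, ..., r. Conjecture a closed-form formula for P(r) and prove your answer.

We claim P(r) = -10^r(2r + 1) + 1 for all r ≥ 1.
When r = 1: P(1) = -29, and the closed form gives -29. They agree.
For the inductive step, assume it holds for an arbitrary i ≥ 1, so P(i) = -10^i(2i + 1) + 1.
Then P(i+1) = P(i) + (10^i(-18i - 29)) = (-10^i(2i + 1) + 1) + (10^i(-18i - 29)).
Simplifying, P(i+1) = -20·10^i·i - 30·10^i + 1 = -10^(i+1)(2(i+1) + 1) + 1,
which is the closed form with r = i+1.
By the principle of mathematical induction, the result holds for all r ≥ 1.

P(r) = -10^r(2r + 1) + 1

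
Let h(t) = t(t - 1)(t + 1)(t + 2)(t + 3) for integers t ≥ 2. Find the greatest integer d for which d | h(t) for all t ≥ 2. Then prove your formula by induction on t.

d = 120

Computing the first values: h(2) = 120 and h(3) = 720; gcd(120, 720) = 120, so d ≤ 120.
We prove 120 | t(t - 1)(t + 1)(t + 2)(t + 3) for all t ≥ 2 by induction on t.
When t = 2: h(2) = 120 = 120·(1), so 120 | h(2).
Suppose the result is true for t = m, i.e. 120 | h(m). Then
h(m+1) − h(m) = m·(m+1)·(m+2)·(m+3)·(m+4) − (m-1)·m·(m+1)·(m+2)·(m+3) = m·(m+1)·(m+2)·(m+3)·[(m+4) − (m-1)] = 5·m·(m+1)·(m+2)·(m+3). The product of 4 consecutive integers is divisible by (4)! = 24, so h(m+1) − h(m) is divisible by 5·24 = 120. By the inductive hypothesis 120 | h(m), hence 120 | h(m+1).
This completes the induction.
Therefore the largest such d is 120.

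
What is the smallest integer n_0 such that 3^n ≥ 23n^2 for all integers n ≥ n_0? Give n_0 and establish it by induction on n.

n_0 = 7

At n = 6: 729 < 828, so the inequality fails and n_0 ≥ 7. We prove 3^n ≥ 23n^2 for all n ≥ 7.
Base step (n = 7): 3^n = 2187 and 23n^2 = 1127, so 2187 ≥ 1127.
Inductive step: assume the claim holds for n = i, so 3^i ≥ 23i^2.
Then 3^(i + 1) = 3·(3^i) ≥ 3·(23i^2).
Also, for i ≥ 7 we have 3·(23i^2) ≥ 23(i+1)^2, since 3 ≥ (1 + 1/i)^2 for all i ≥ 7.
Combining, 3^(i + 1) ≥ 23(i+1)^2.
Hence, by induction on n, the claim holds for every n ≥ 7.
Hence the smallest such n_0 is 7.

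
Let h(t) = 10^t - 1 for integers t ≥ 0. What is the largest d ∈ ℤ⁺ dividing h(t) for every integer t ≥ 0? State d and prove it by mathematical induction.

d = 9

Computing the first values: h(0) = 0 and h(1) = 9; gcd(0, 9) = 9, so d ≤ 9.
We prove 9 | 10^t - 1 for all t ≥ 0 by induction on t.
For the base case t = 0: h(0) = 0 = 9·(0), so 9 | h(0).
Inductive step: suppose the statement holds for some j ≥ 0, i.e. 9 | h(j). Then
h(j+1) = 10^(j+1) - 1 = 10·(10^j - 1) + 9 = 10·h(j) + 9. The first term is divisible by 9 by the inductive hypothesis, and 9 is divisible by 9. Hence 9 | h(j+1).
By induction, the statement is established for all t ≥ 0.
Therefore the largest such d is 9.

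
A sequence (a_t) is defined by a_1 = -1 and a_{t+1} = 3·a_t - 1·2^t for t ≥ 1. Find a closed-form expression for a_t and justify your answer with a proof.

a_t = 2^t - 3^t

Computing the first terms: a_1 = -1, a_2 = -5, a_3 = -19. This suggests a_t = 2^t - 3^t.
Base case (t = 1): the formula gives -1 = -1 = a_1.
For the inductive step, assume it holds for an arbitrary r ≥ 1, so a_r = 2^r - 3^r.
Then a_{r+1} = 3·a_r - 1·2^r = 3·(2^r - 3^r) - 1·2^r = 2^(r + 1) - 3^(r + 1),
which is the claimed formula at t = r+1.
By induction, the statement is established for all t ≥ 1.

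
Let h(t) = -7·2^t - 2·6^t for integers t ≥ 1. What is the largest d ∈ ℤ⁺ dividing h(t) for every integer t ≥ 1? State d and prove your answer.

d = 2

Computing the first values: h(1) = -26 and h(2) = -100; gcd(-26, -100) = 2, so d ≤ 2.
We prove 2 | -7·2^t - 2·6^t for all t ≥ 1 by induction on t.
When t = 1: h(1) = -26 = 2·(-13), so 2 | h(1).
Inductive step: suppose the statement holds for some m ≥ 1, i.e. 2 | h(m). Then
h(m+1) − 6·h(m) = (-7·2^(m+1) - 2·6^(m+1)) − 6·(-7·2^m - 2·6^m) = (-7)·2^m·(2 − 6) = (28)·2^m. Since 2 | h(m) by the inductive hypothesis, 2 | 6·h(m); and 2 | 28 since 28 = 2·14. Therefore 2 | h(m+1).
This completes the induction.
Therefore the largest such d is 2.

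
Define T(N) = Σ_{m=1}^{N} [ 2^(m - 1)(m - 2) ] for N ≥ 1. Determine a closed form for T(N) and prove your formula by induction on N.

T(N) = 2^N(N - 3) + 3

We claim T(N) = 2^N(N - 3) + 3 for all N ≥ 1.
When N = 1: T(1) = -1, and the closed form gives -1. They agree.
Inductive step: suppose the statement holds for some m ≥ 1, so T(m) = 2^m(m - 3) + 3.
Then T(m+1) = T(m) + (2^m(m - 1)) = (2^m(m - 3) + 3) + (2^m(m - 1)).
Simplifying, T(m+1) = 2^(m + 1)m - 2^(m + 2) + 3 = 2^(m+1)((m+1) - 3) + 3,
which is the closed form with N = m+1.
By the principle of mathematical induction, the result holds for all N ≥ 1.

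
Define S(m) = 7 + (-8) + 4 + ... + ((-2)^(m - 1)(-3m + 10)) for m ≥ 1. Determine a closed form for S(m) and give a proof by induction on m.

S(m) = (-2)^m(m - 3) + 3

We claim S(m) = (-2)^m(m - 3) + 3 for all m ≥ 1.
When m = 1: S(1) = 7, and the closed form gives 7. They agree.
Suppose the result is true for m = j, so S(j) = (-2)^j(j - 3) + 3.
Then S(j+1) = S(j) + ((-2)^j(-3j + 7)) = ((-2)^j(j - 3) + 3) + ((-2)^j(-3j + 7)).
Simplifying, S(j+1) = (-2)^(j + 1)j + (-2)^(j + 2) + 3 = (-2)^(j+1)((j+1) - 3) + 3,
which is the closed form with m = j+1.
Hence, by induction on m, the claim holds for every m ≥ 1.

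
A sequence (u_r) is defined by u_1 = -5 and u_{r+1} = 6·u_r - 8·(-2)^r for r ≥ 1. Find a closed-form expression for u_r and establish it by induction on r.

Computing the first terms: u_1 = -5, u_2 = -14, u_3 = -116. This suggests u_r = (-2)^r - 3·6^(r - 1).
Base case (r = 1): the formula gives -5 = -5 = u_1.
Inductive step: suppose the statement holds for some p ≥ 1, so u_p = (-2)^p - 3·6^(p - 1).
Then u_{p+1} = 6·u_p - 8·(-2)^p = 6·((-2)^p - 3·6^(p - 1)) - 8·(-2)^p = (-2)^(p + 1) - 3·6^p = (-2)^(p+1) - 3·6^((p+1) - 1),
which is the claimed formula at r = p+1.
By induction, the statement is established for all r ≥ 1.

u_r = (-2)^r - 3·6^(r - 1)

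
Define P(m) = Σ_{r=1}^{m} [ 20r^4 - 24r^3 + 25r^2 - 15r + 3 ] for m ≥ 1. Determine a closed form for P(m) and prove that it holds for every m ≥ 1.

We claim P(m) = m(2m - 1)(2m + 1)(m^2 + m + 1) for all m ≥ 1.
For the base case m = 1: P(1) = 9, and the closed form gives 9. They agree.
Suppose the result is true for m = r, so P(r) = r(4r^4 + 4r^3 + 3r^2 - r - 1).
Then P(r+1) = P(r) + (20r^4 + 56r^3 + 73r^2 + 43r + 9) = (r(4r^4 + 4r^3 + 3r^2 - r - 1)) + (20r^4 + 56r^3 + 73r^2 + 43r + 9).
Simplifying, P(r+1) = (r + 1)(2r + 1)(2r + 3)(r^2 + 3r + 3) = (r+1)(2(r+1) - 1)(2(r+1) + 1)((r+1)^2 + (r+1) + 1),
which is the closed form with m = r+1.
This completes the induction.

P(m) = m(2m - 1)(2m + 1)(m^2 + m + 1)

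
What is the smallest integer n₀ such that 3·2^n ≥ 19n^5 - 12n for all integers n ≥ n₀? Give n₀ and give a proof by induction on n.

At n = 26: 201326592 < 225745832, so the inequality fails and n₀ ≥ 27. We prove 3·2^n ≥ 19n^5 - 12n for all n ≥ 27.
When n = 27: 3·2^n = 402653184 and 19n^5 - 12n = 272628909, so 402653184 ≥ 272628909.
Inductive step: assume the claim holds for n = j, so 3·2^j ≥ 19j^5 - 12j.
Then 3·2^(j + 1) = 2·(3·2^j) ≥ 2·(19j^5 - 12j).
Also, for j ≥ 27 we have 2·(19j^5 - 12j) ≥ 19(j+1)^5 - 12(j+1), since 2·(19j^5 - 12j) − (19(j+1)^5 - 12(j+1)) = 19j^5 - 95j^4 - 190j^3 - 190j^2 - 107j - 7, which is nonnegative for all j ≥ 27.
Combining, 3·2^(j + 1) ≥ 19(j+1)^5 - 12(j+1).
By induction, the statement is established for all n ≥ 27.
Hence the smallest such n₀ is 27.

n₀ = 27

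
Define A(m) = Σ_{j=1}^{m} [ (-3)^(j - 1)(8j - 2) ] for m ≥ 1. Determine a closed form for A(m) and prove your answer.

We claim A(m) = -2(-3)^m·m for all m ≥ 1.
Base step (m = 1): A(1) = 6, and the closed form gives 6. They agree.
For the inductive step, assume it holds for an arbitrary j ≥ 1, so A(j) = -2(-3)^j·j.
Then A(j+1) = A(j) + ((-3)^j(8j + 6)) = (-2(-3)^j·j) + ((-3)^j(8j + 6)).
Simplifying, A(j+1) = 6(-3)^j(j + 1) = -2(-3)^(j+1)·(j+1),
which is the closed form with m = j+1.
By induction, the statement is established for all m ≥ 1.

A(m) = -2(-3)^m·m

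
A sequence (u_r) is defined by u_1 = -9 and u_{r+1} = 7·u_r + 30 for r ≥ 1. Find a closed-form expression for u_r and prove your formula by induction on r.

u_r = -4·7^(r - 1) - 5

Computing the first terms: u_1 = -9, u_2 = -33, u_3 = -201. This suggests u_r = -4·7^(r - 1) - 5.
Base case (r = 1): the formula gives -9 = -9 = u_1.
Inductive step: assume the claim holds for r = j, so u_j = -4·7^(j - 1) - 5.
Then u_{j+1} = 7·u_j + 30 = 7·(-4·7^(j - 1) - 5) + 30 = -4·7^j - 5 = -4·7^((j+1) - 1) - 5,
which is the claimed formula at r = j+1.
Hence, by induction on r, the claim holds for every r ≥ 1.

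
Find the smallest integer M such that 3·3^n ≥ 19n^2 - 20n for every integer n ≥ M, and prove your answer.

M = 4

At n = 3: 81 < 111, so the inequality fails and M ≥ 4. We prove 3·3^n ≥ 19n^2 - 20n for all n ≥ 4.
For the base case n = 4: 3·3^n = 243 and 19n^2 - 20n = 224, so 243 ≥ 224.
Suppose the result is true for n = k, so 3·3^k ≥ 19k^2 - 20k.
Then 3·3^(k + 1) = 3·(3·3^k) ≥ 3·(19k^2 - 20k).
Also, for k ≥ 4 we have 3·(19k^2 - 20k) ≥ 19(k+1)^2 - 20(k+1), since 3·(19k^2 - 20k) − (19(k+1)^2 - 20(k+1)) = 38k^2 - 78k + 1, which is nonnegative for all k ≥ 4.
Combining, 3·3^(k + 1) ≥ 19(k+1)^2 - 20(k+1).
Hence, by induction on n, the claim holds for every n ≥ 4.
Hence the smallest such M is 4.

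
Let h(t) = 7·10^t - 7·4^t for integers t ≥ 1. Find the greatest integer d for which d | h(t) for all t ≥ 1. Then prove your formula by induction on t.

Computing the first values: h(1) = 42 and h(2) = 588; gcd(42, 588) = 42, so d ≤ 42.
We prove 42 | 7·10^t - 7·4^t for all t ≥ 1 by induction on t.
For the base case t = 1: h(1) = 42 = 42·(1), so 42 | h(1).
For the inductive step, assume it holds for an arbitrary k ≥ 1, i.e. 42 | h(k). Then
h(k+1) − 10·h(k) = (7·10^(k+1) - 7·4^(k+1)) − 10·(7·10^k - 7·4^k) = (-7)·4^k·(4 − 10) = (42)·4^k. Since 42 | h(k) by the inductive hypothesis, 42 | 10·h(k); and 42 | 42 since 42 = 42·1. Therefore 42 | h(k+1).
By induction, the statement is established for all t ≥ 1.
Therefore the largest such d is 42.

d = 42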